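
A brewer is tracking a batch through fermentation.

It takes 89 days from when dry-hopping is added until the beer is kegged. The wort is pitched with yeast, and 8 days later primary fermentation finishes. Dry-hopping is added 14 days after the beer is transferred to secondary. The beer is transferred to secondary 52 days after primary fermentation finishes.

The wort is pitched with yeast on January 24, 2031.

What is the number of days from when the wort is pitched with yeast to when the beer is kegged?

Causal path: the wort is pitched with yeast → primary fermentation finishes → the beer is transferred to secondary → dry-hopping is added → the beer is kegged.
Total delay along the path: 8 + 52 + 14 + 89 = 163 days.

163 days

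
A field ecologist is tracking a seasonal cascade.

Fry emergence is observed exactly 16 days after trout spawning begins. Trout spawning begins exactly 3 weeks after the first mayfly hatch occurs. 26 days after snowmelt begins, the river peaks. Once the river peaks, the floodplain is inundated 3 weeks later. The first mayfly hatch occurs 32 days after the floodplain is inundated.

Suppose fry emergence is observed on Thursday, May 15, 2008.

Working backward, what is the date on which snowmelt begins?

Fry emergence is observed: May 15, 2008.
Trout spawning begins: May 15, 2008 − 16 days = Apr 29, 2008.
The first mayfly hatch occurs: Apr 29, 2008 − 3 weeks = Apr 8, 2008.
The floodplain is inundated: Apr 8, 2008 − 32 days = Mar 7, 2008.
The river peaks: Mar 7, 2008 − 3 weeks = Feb 15, 2008.
Snowmelt begins: Feb 15, 2008 − 26 days = Jan 20, 2008.

Sunday, January 20, 2008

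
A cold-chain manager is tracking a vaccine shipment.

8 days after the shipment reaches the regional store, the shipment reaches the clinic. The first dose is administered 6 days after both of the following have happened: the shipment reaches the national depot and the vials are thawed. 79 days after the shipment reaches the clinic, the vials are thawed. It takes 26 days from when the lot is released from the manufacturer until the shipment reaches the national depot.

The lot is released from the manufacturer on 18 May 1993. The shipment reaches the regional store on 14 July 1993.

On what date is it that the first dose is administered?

The lot is released from the manufacturer: May 18, 1993.
The shipment reaches the national depot: May 18, 1993 + 26 days = Jun 13, 1993.
The shipment reaches the regional store: Jul 14, 1993.
The shipment reaches the clinic: Jul 14, 1993 + 8 days = Jul 22, 1993.
The vials are thawed: Jul 22, 1993 + 79 days = Oct 9, 1993.
Both prerequisites met — the shipment reaches the national depot (Jun 13, 1993), the vials are thawed (Oct 9, 1993); the later is Oct 9, 1993.
The first dose is administered: Oct 9, 1993 + 6 days = Oct 15, 1993.

15 October 1993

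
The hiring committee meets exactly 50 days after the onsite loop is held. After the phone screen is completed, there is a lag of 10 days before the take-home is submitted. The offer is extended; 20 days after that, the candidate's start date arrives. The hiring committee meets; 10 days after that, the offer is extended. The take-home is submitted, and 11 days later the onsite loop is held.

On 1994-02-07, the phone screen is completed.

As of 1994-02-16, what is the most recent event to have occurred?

The phone screen is completed: Feb 7, 1994.
The take-home is submitted: Feb 7, 1994 + 10 days = Feb 17, 1994.
The onsite loop is held: Feb 17, 1994 + 11 days = Feb 28, 1994.
The hiring committee meets: Feb 28, 1994 + 50 days = Apr 19, 1994.
The offer is extended: Apr 19, 1994 + 10 days = Apr 29, 1994.
The candidate's start date arrives: Apr 29, 1994 + 20 days = May 19, 1994.
Feb 16, 1994 falls between when the phone screen is completed (Feb 7, 1994) and when the take-home is submitted (Feb 17, 1994).

The phone screen is completed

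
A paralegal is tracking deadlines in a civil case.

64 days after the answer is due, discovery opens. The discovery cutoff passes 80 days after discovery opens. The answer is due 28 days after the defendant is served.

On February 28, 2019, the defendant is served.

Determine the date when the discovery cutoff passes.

The defendant is served: Feb 28, 2019.
The answer is due: Feb 28, 2019 + 28 days = Mar 28, 2019.
Discovery opens: Mar 28, 2019 + 64 days = May 31, 2019.
The discovery cutoff passes: May 31, 2019 + 80 days = Aug 19, 2019.

August 19, 2019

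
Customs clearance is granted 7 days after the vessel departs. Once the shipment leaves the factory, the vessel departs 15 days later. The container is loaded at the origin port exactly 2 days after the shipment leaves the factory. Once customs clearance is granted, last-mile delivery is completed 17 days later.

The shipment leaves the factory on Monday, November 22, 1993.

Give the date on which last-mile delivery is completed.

Friday, December 31, 1993

The shipment leaves the factory: Nov 22, 1993.
The vessel departs: Nov 22, 1993 + 15 days = Dec 7, 1993.
Customs clearance is granted: Dec 7, 1993 + 7 days = Dec 14, 1993.
Last-mile delivery is completed: Dec 14, 1993 + 17 days = Dec 31, 1993.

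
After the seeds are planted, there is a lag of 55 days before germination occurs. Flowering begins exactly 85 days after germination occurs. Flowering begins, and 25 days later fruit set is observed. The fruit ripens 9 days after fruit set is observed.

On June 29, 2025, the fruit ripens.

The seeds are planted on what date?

The fruit ripens: Jun 29, 2025.
Fruit set is observed: Jun 29, 2025 − 9 days = Jun 20, 2025.
Flowering begins: Jun 20, 2025 − 25 days = May 26, 2025.
Germination occurs: May 26, 2025 − 85 days = Mar 2, 2025.
The seeds are planted: Mar 2, 2025 − 55 days = Jan 6, 2025.

January 6, 2025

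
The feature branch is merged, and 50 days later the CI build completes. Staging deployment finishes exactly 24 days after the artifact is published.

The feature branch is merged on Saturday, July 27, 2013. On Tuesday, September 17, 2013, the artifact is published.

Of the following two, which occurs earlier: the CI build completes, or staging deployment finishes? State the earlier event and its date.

The CI build completes — Sunday, September 15, 2013

The feature branch is merged: Jul 27, 2013.
The CI build completes: Jul 27, 2013 + 50 days = Sep 15, 2013.
The artifact is published: Sep 17, 2013.
Staging deployment finishes: Sep 17, 2013 + 24 days = Oct 11, 2013.
Comparing: the CI build completes on Sep 15, 2013 vs staging deployment finishes on Oct 11, 2013. Earlier: the CI build completes.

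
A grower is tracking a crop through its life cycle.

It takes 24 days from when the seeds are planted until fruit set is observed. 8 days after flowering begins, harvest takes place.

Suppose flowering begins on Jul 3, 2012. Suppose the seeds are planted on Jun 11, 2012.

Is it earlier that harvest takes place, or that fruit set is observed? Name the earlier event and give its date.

Flowering begins: Jul 3, 2012.
Harvest takes place: Jul 3, 2012 + 8 days = Jul 11, 2012.
The seeds are planted: Jun 11, 2012.
Fruit set is observed: Jun 11, 2012 + 24 days = Jul 5, 2012.
Comparing: harvest takes place on Jul 11, 2012 vs fruit set is observed on Jul 5, 2012. Earlier: fruit set is observed.

Fruit set is observed — Jul 5, 2012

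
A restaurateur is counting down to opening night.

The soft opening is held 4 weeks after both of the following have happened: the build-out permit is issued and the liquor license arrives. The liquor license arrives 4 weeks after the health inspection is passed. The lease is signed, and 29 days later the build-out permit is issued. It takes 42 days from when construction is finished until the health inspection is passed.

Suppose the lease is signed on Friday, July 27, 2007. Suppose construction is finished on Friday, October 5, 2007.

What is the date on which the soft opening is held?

The lease is signed: Jul 27, 2007.
The build-out permit is issued: Jul 27, 2007 + 29 days = Aug 25, 2007.
Construction is finished: Oct 5, 2007.
The health inspection is passed: Oct 5, 2007 + 42 days = Nov 16, 2007.
The liquor license arrives: Nov 16, 2007 + 4 weeks = Dec 14, 2007.
Both prerequisites met — the build-out permit is issued (Aug 25, 2007), the liquor license arrives (Dec 14, 2007); the later is Dec 14, 2007.
The soft opening is held: Dec 14, 2007 + 4 weeks = Jan 11, 2008.

Friday, January 11, 2008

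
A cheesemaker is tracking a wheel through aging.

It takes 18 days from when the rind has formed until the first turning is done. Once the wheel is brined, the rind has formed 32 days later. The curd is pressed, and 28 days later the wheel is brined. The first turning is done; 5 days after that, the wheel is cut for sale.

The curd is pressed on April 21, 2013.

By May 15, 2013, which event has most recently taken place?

The curd is pressed: Apr 21, 2013.
The wheel is brined: Apr 21, 2013 + 28 days = May 19, 2013.
The rind has formed: May 19, 2013 + 32 days = Jun 20, 2013.
The first turning is done: Jun 20, 2013 + 18 days = Jul 8, 2013.
The wheel is cut for sale: Jul 8, 2013 + 5 days = Jul 13, 2013.
May 15, 2013 falls between when the curd is pressed (Apr 21, 2013) and when the wheel is brined (May 19, 2013).

The curd is pressed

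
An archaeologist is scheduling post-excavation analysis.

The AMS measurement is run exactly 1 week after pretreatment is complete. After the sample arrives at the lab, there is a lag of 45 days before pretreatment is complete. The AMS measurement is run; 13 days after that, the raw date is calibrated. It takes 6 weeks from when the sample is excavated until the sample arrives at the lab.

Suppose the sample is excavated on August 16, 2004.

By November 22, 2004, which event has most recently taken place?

The AMS measurement is run

The sample is excavated: Aug 16, 2004.
The sample arrives at the lab: Aug 16, 2004 + 6 weeks = Sep 27, 2004.
Pretreatment is complete: Sep 27, 2004 + 45 days = Nov 11, 2004.
The AMS measurement is run: Nov 11, 2004 + 1 week = Nov 18, 2004.
The raw date is calibrated: Nov 18, 2004 + 13 days = Dec 1, 2004.
Nov 22, 2004 falls between when the AMS measurement is run (Nov 18, 2004) and when the raw date is calibrated (Dec 1, 2004).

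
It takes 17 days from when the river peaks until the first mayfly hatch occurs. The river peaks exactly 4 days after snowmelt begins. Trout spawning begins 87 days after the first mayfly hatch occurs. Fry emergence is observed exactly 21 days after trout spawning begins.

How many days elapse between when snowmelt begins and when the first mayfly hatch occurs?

21 days

Causal path: snowmelt begins → the river peaks → the first mayfly hatch occurs.
Total delay along the path: 4 + 17 = 21 days.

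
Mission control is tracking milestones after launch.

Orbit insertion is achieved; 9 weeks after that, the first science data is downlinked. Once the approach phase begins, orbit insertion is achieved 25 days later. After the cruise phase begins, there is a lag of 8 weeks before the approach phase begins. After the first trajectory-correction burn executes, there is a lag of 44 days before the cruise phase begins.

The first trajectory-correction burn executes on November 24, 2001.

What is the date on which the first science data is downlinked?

The first trajectory-correction burn executes: Nov 24, 2001.
The cruise phase begins: Nov 24, 2001 + 44 days = Jan 7, 2002.
The approach phase begins: Jan 7, 2002 + 8 weeks = Mar 4, 2002.
Orbit insertion is achieved: Mar 4, 2002 + 25 days = Mar 29, 2002.
The first science data is downlinked: Mar 29, 2002 + 9 weeks = May 31, 2002.

May 31, 2002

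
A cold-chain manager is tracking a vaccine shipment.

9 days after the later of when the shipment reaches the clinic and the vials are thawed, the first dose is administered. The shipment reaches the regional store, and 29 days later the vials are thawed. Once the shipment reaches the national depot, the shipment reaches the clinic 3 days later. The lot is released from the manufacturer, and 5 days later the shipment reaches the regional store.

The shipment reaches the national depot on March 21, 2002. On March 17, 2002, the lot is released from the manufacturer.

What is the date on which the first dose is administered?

April 29, 2002

The shipment reaches the national depot: Mar 21, 2002.
The shipment reaches the clinic: Mar 21, 2002 + 3 days = Mar 24, 2002.
The lot is released from the manufacturer: Mar 17, 2002.
The shipment reaches the regional store: Mar 17, 2002 + 5 days = Mar 22, 2002.
The vials are thawed: Mar 22, 2002 + 29 days = Apr 20, 2002.
Both prerequisites met — the shipment reaches the clinic (Mar 24, 2002), the vials are thawed (Apr 20, 2002); the later is Apr 20, 2002.
The first dose is administered: Apr 20, 2002 + 9 days = Apr 29, 2002.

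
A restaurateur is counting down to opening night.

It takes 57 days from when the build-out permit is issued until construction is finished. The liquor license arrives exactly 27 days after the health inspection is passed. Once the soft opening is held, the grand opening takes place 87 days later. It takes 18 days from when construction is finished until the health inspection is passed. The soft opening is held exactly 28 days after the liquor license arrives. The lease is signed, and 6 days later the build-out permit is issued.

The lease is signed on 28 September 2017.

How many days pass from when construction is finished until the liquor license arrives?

Causal path: construction is finished → the health inspection is passed → the liquor license arrives.
Total delay along the path: 18 + 27 = 45 days.

45 days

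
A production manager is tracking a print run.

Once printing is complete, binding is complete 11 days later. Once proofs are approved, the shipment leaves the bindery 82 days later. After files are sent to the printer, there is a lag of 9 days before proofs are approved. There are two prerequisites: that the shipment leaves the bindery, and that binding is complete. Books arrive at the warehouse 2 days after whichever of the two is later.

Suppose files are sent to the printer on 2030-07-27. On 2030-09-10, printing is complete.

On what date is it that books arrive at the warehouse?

Files are sent to the printer: Jul 27, 2030.
Proofs are approved: Jul 27, 2030 + 9 days = Aug 5, 2030.
The shipment leaves the bindery: Aug 5, 2030 + 82 days = Oct 26, 2030.
Printing is complete: Sep 10, 2030.
Binding is complete: Sep 10, 2030 + 11 days = Sep 21, 2030.
Both prerequisites met — the shipment leaves the bindery (Oct 26, 2030), binding is complete (Sep 21, 2030); the later is Oct 26, 2030.
Books arrive at the warehouse: Oct 26, 2030 + 2 days = Oct 28, 2030.

2030-10-28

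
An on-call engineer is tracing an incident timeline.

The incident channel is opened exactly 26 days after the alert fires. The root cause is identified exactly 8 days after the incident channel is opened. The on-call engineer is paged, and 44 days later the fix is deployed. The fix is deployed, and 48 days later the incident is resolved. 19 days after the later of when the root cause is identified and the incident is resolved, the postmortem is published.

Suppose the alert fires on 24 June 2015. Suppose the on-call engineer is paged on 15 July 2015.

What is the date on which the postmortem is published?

3 November 2015

The alert fires: Jun 24, 2015.
The incident channel is opened: Jun 24, 2015 + 26 days = Jul 20, 2015.
The root cause is identified: Jul 20, 2015 + 8 days = Jul 28, 2015.
The on-call engineer is paged: Jul 15, 2015.
The fix is deployed: Jul 15, 2015 + 44 days = Aug 28, 2015.
The incident is resolved: Aug 28, 2015 + 48 days = Oct 15, 2015.
Both prerequisites met — the root cause is identified (Jul 28, 2015), the incident is resolved (Oct 15, 2015); the later is Oct 15, 2015.
The postmortem is published: Oct 15, 2015 + 19 days = Nov 3, 2015.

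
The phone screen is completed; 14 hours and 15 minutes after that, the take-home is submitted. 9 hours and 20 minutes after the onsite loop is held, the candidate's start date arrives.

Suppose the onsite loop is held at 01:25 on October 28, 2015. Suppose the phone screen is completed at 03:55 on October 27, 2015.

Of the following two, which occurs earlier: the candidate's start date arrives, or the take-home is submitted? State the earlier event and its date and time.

The take-home is submitted — 18:10 on October 27, 2015

The onsite loop is held: 01:25 Oct 28, 2015.
The candidate's start date arrives: 01:25 Oct 28, 2015 + 9h20m = 10:45 Oct 28, 2015.
The phone screen is completed: 03:55 Oct 27, 2015.
The take-home is submitted: 03:55 Oct 27, 2015 + 14h15m = 18:10 Oct 27, 2015.
Comparing: the candidate's start date arrives at 10:45 Oct 28, 2015 vs the take-home is submitted at 18:10 Oct 27, 2015. Earlier: the take-home is submitted.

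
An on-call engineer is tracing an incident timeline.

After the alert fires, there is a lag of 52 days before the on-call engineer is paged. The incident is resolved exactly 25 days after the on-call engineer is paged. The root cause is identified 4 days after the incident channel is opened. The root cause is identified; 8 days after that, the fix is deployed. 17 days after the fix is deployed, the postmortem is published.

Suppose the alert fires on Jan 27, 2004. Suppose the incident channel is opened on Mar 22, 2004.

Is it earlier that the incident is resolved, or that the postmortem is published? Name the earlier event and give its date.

The incident is resolved — Apr 13, 2004

The alert fires: Jan 27, 2004.
The on-call engineer is paged: Jan 27, 2004 + 52 days = Mar 19, 2004.
The incident is resolved: Mar 19, 2004 + 25 days = Apr 13, 2004.
The incident channel is opened: Mar 22, 2004.
The root cause is identified: Mar 22, 2004 + 4 days = Mar 26, 2004.
The fix is deployed: Mar 26, 2004 + 8 days = Apr 3, 2004.
The postmortem is published: Apr 3, 2004 + 17 days = Apr 20, 2004.
Comparing: the incident is resolved on Apr 13, 2004 vs the postmortem is published on Apr 20, 2004. Earlier: the incident is resolved.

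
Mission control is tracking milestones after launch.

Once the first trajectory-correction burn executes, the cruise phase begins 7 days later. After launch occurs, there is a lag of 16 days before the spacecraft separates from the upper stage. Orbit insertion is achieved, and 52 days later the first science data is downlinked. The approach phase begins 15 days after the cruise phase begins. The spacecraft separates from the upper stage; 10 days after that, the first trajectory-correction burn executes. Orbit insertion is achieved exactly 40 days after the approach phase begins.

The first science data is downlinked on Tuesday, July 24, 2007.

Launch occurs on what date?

The first science data is downlinked: Jul 24, 2007.
Orbit insertion is achieved: Jul 24, 2007 − 52 days = Jun 2, 2007.
The approach phase begins: Jun 2, 2007 − 40 days = Apr 23, 2007.
The cruise phase begins: Apr 23, 2007 − 15 days = Apr 8, 2007.
The first trajectory-correction burn executes: Apr 8, 2007 − 7 days = Apr 1, 2007.
The spacecraft separates from the upper stage: Apr 1, 2007 − 10 days = Mar 22, 2007.
Launch occurs: Mar 22, 2007 − 16 days = Mar 6, 2007.

Tuesday, March 6, 2007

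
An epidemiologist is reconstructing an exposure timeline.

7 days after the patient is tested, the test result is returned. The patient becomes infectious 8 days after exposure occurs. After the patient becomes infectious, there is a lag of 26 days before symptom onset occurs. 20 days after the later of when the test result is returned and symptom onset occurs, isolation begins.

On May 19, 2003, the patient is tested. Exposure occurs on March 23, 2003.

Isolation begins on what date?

June 15, 2003

The patient is tested: May 19, 2003.
The test result is returned: May 19, 2003 + 7 days = May 26, 2003.
Exposure occurs: Mar 23, 2003.
The patient becomes infectious: Mar 23, 2003 + 8 days = Mar 31, 2003.
Symptom onset occurs: Mar 31, 2003 + 26 days = Apr 26, 2003.
Both prerequisites met — the test result is returned (May 26, 2003), symptom onset occurs (Apr 26, 2003); the later is May 26, 2003.
Isolation begins: May 26, 2003 + 20 days = Jun 15, 2003.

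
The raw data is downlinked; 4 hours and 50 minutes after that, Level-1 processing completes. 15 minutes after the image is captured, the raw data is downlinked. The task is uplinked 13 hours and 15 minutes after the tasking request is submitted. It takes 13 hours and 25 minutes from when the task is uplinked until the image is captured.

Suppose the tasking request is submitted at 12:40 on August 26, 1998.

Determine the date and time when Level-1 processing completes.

The tasking request is submitted: 12:40 Aug 26, 1998.
The task is uplinked: 12:40 Aug 26, 1998 + 13h15m = 01:55 Aug 27, 1998.
The image is captured: 01:55 Aug 27, 1998 + 13h25m = 15:20 Aug 27, 1998.
The raw data is downlinked: 15:20 Aug 27, 1998 + 15m = 15:35 Aug 27, 1998.
Level-1 processing completes: 15:35 Aug 27, 1998 + 4h50m = 20:25 Aug 27, 1998.

20:25 on August 27, 1998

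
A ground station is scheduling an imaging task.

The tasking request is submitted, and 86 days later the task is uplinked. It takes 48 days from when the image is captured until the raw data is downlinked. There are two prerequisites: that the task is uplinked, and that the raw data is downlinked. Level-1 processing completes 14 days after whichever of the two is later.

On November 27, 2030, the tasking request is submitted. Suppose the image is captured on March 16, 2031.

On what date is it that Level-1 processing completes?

May 17, 2031

The tasking request is submitted: Nov 27, 2030.
The task is uplinked: Nov 27, 2030 + 86 days = Feb 21, 2031.
The image is captured: Mar 16, 2031.
The raw data is downlinked: Mar 16, 2031 + 48 days = May 3, 2031.
Both prerequisites met — the task is uplinked (Feb 21, 2031), the raw data is downlinked (May 3, 2031); the later is May 3, 2031.
Level-1 processing completes: May 3, 2031 + 14 days = May 17, 2031.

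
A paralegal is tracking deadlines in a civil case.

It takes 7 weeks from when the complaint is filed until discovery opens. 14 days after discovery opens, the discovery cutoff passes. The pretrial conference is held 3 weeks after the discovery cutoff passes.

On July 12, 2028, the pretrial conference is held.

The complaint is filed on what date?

The pretrial conference is held: Jul 12, 2028.
The discovery cutoff passes: Jul 12, 2028 − 3 weeks = Jun 21, 2028.
Discovery opens: Jun 21, 2028 − 14 days = Jun 7, 2028.
The complaint is filed: Jun 7, 2028 − 7 weeks = Apr 19, 2028.

April 19, 2028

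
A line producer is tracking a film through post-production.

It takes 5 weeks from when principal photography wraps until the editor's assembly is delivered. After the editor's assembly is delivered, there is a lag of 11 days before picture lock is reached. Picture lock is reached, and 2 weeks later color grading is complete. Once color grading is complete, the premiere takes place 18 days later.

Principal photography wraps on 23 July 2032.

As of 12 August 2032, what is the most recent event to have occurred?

Principal photography wraps: Jul 23, 2032.
The editor's assembly is delivered: Jul 23, 2032 + 5 weeks = Aug 27, 2032.
Picture lock is reached: Aug 27, 2032 + 11 days = Sep 7, 2032.
Color grading is complete: Sep 7, 2032 + 2 weeks = Sep 21, 2032.
The premiere takes place: Sep 21, 2032 + 18 days = Oct 9, 2032.
Aug 12, 2032 falls between when principal photography wraps (Jul 23, 2032) and when the editor's assembly is delivered (Aug 27, 2032).

Principal photography wraps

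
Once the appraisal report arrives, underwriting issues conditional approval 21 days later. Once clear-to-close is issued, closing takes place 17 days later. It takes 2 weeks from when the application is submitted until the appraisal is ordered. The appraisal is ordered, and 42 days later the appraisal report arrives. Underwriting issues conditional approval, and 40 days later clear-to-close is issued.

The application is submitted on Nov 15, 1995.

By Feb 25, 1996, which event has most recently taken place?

Underwriting issues conditional approval

The application is submitted: Nov 15, 1995.
The appraisal is ordered: Nov 15, 1995 + 2 weeks = Nov 29, 1995.
The appraisal report arrives: Nov 29, 1995 + 42 days = Jan 10, 1996.
Underwriting issues conditional approval: Jan 10, 1996 + 21 days = Jan 31, 1996.
Clear-to-close is issued: Jan 31, 1996 + 40 days = Mar 11, 1996.
Closing takes place: Mar 11, 1996 + 17 days = Mar 28, 1996.
Feb 25, 1996 falls between when underwriting issues conditional approval (Jan 31, 1996) and when clear-to-close is issued (Mar 11, 1996).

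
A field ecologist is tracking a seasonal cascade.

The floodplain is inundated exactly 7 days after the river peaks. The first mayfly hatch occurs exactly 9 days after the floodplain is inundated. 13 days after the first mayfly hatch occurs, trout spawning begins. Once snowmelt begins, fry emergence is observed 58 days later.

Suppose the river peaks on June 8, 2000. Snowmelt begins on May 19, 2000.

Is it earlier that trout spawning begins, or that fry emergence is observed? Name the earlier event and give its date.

The river peaks: Jun 8, 2000.
The floodplain is inundated: Jun 8, 2000 + 7 days = Jun 15, 2000.
The first mayfly hatch occurs: Jun 15, 2000 + 9 days = Jun 24, 2000.
Trout spawning begins: Jun 24, 2000 + 13 days = Jul 7, 2000.
Snowmelt begins: May 19, 2000.
Fry emergence is observed: May 19, 2000 + 58 days = Jul 16, 2000.
Comparing: trout spawning begins on Jul 7, 2000 vs fry emergence is observed on Jul 16, 2000. Earlier: trout spawning begins.

Trout spawning begins — July 7, 2000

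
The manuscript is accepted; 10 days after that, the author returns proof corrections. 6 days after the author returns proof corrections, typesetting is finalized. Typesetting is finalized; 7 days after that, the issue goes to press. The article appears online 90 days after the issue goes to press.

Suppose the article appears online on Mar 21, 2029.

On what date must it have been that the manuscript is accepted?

The article appears online: Mar 21, 2029.
The issue goes to press: Mar 21, 2029 − 90 days = Dec 21, 2028.
Typesetting is finalized: Dec 21, 2028 − 7 days = Dec 14, 2028.
The author returns proof corrections: Dec 14, 2028 − 6 days = Dec 8, 2028.
The manuscript is accepted: Dec 8, 2028 − 10 days = Nov 28, 2028.

Nov 28, 2028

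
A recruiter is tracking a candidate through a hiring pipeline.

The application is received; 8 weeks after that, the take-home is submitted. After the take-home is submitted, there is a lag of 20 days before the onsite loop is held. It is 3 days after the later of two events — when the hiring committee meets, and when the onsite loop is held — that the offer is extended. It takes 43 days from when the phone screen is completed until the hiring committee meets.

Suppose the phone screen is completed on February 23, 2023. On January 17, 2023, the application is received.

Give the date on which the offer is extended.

The phone screen is completed: Feb 23, 2023.
The hiring committee meets: Feb 23, 2023 + 43 days = Apr 7, 2023.
The application is received: Jan 17, 2023.
The take-home is submitted: Jan 17, 2023 + 8 weeks = Mar 14, 2023.
The onsite loop is held: Mar 14, 2023 + 20 days = Apr 3, 2023.
Both prerequisites met — the hiring committee meets (Apr 7, 2023), the onsite loop is held (Apr 3, 2023); the later is Apr 7, 2023.
The offer is extended: Apr 7, 2023 + 3 days = Apr 10, 2023.

April 10, 2023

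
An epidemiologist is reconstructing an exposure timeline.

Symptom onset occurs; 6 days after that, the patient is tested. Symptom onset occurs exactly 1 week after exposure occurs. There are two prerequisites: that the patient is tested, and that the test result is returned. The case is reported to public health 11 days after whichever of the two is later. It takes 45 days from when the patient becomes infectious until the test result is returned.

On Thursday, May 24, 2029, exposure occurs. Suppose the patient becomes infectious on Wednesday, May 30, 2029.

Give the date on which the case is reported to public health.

Wednesday, July 25, 2029

Exposure occurs: May 24, 2029.
Symptom onset occurs: May 24, 2029 + 1 week = May 31, 2029.
The patient is tested: May 31, 2029 + 6 days = Jun 6, 2029.
The patient becomes infectious: May 30, 2029.
The test result is returned: May 30, 2029 + 45 days = Jul 14, 2029.
Both prerequisites met — the patient is tested (Jun 6, 2029), the test result is returned (Jul 14, 2029); the later is Jul 14, 2029.
The case is reported to public health: Jul 14, 2029 + 11 days = Jul 25, 2029.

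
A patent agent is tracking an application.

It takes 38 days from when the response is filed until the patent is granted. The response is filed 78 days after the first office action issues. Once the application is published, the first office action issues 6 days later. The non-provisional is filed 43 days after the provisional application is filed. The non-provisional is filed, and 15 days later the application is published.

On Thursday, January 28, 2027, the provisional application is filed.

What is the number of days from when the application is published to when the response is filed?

84 days

Causal path: the application is published → the first office action issues → the response is filed.
Total delay along the path: 6 + 78 = 84 days.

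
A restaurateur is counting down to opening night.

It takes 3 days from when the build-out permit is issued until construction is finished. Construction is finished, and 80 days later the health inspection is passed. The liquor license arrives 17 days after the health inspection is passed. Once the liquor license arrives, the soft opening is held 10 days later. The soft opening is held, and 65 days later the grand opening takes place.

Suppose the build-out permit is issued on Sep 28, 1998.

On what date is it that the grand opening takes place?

Mar 22, 1999

The build-out permit is issued: Sep 28, 1998.
Construction is finished: Sep 28, 1998 + 3 days = Oct 1, 1998.
The health inspection is passed: Oct 1, 1998 + 80 days = Dec 20, 1998.
The liquor license arrives: Dec 20, 1998 + 17 days = Jan 6, 1999.
The soft opening is held: Jan 6, 1999 + 10 days = Jan 16, 1999.
The grand opening takes place: Jan 16, 1999 + 65 days = Mar 22, 1999.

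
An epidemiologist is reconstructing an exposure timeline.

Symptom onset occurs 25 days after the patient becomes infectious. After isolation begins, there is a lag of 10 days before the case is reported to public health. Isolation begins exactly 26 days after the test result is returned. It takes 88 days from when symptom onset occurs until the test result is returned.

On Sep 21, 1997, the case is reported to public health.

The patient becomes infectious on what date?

The case is reported to public health: Sep 21, 1997.
Isolation begins: Sep 21, 1997 − 10 days = Sep 11, 1997.
The test result is returned: Sep 11, 1997 − 26 days = Aug 16, 1997.
Symptom onset occurs: Aug 16, 1997 − 88 days = May 20, 1997.
The patient becomes infectious: May 20, 1997 − 25 days = Apr 25, 1997.

Apr 25, 1997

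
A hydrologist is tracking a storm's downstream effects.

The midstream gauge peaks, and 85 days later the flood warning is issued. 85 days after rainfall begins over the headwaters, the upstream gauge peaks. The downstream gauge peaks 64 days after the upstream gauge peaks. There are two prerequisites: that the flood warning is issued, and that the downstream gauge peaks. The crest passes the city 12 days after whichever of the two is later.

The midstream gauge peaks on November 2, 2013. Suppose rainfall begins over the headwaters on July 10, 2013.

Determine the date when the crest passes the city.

February 7, 2014

The midstream gauge peaks: Nov 2, 2013.
The flood warning is issued: Nov 2, 2013 + 85 days = Jan 26, 2014.
Rainfall begins over the headwaters: Jul 10, 2013.
The upstream gauge peaks: Jul 10, 2013 + 85 days = Oct 3, 2013.
The downstream gauge peaks: Oct 3, 2013 + 64 days = Dec 6, 2013.
Both prerequisites met — the flood warning is issued (Jan 26, 2014), the downstream gauge peaks (Dec 6, 2013); the later is Jan 26, 2014.
The crest passes the city: Jan 26, 2014 + 12 days = Feb 7, 2014.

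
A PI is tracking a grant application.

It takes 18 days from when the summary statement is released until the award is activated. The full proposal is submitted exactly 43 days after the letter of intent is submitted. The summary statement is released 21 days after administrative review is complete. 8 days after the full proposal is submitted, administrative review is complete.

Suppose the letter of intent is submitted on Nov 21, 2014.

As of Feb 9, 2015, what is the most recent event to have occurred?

The summary statement is released

The letter of intent is submitted: Nov 21, 2014.
The full proposal is submitted: Nov 21, 2014 + 43 days = Jan 3, 2015.
Administrative review is complete: Jan 3, 2015 + 8 days = Jan 11, 2015.
The summary statement is released: Jan 11, 2015 + 21 days = Feb 1, 2015.
The award is activated: Feb 1, 2015 + 18 days = Feb 19, 2015.
Feb 9, 2015 falls between when the summary statement is released (Feb 1, 2015) and when the award is activated (Feb 19, 2015).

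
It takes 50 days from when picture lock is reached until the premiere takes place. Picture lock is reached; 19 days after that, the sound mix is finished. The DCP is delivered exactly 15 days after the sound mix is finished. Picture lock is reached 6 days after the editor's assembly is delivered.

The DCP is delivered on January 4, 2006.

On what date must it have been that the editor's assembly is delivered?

The DCP is delivered: Jan 4, 2006.
The sound mix is finished: Jan 4, 2006 − 15 days = Dec 20, 2005.
Picture lock is reached: Dec 20, 2005 − 19 days = Dec 1, 2005.
The editor's assembly is delivered: Dec 1, 2005 − 6 days = Nov 25, 2005.

November 25, 2005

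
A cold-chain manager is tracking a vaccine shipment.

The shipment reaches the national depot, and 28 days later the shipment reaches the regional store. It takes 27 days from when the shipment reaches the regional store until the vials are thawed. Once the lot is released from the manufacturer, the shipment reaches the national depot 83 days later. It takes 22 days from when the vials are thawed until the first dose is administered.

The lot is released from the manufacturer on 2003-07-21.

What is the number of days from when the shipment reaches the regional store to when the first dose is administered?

49 days

Causal path: the shipment reaches the regional store → the vials are thawed → the first dose is administered.
Total delay along the path: 27 + 22 = 49 days.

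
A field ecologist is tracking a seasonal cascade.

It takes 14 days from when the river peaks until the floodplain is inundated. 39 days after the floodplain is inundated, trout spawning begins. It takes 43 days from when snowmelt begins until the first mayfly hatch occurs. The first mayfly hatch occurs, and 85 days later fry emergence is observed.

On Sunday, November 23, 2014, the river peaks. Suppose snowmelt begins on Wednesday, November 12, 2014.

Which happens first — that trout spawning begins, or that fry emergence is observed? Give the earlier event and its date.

Trout spawning begins — Thursday, January 15, 2015

The river peaks: Nov 23, 2014.
The floodplain is inundated: Nov 23, 2014 + 14 days = Dec 7, 2014.
Trout spawning begins: Dec 7, 2014 + 39 days = Jan 15, 2015.
Snowmelt begins: Nov 12, 2014.
The first mayfly hatch occurs: Nov 12, 2014 + 43 days = Dec 25, 2014.
Fry emergence is observed: Dec 25, 2014 + 85 days = Mar 20, 2015.
Comparing: trout spawning begins on Jan 15, 2015 vs fry emergence is observed on Mar 20, 2015. Earlier: trout spawning begins.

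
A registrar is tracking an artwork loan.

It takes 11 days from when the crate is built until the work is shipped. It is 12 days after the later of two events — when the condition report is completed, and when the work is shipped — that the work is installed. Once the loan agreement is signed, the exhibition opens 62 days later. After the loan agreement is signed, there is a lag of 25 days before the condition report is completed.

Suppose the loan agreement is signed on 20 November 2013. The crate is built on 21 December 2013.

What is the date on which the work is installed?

The loan agreement is signed: Nov 20, 2013.
The condition report is completed: Nov 20, 2013 + 25 days = Dec 15, 2013.
The crate is built: Dec 21, 2013.
The work is shipped: Dec 21, 2013 + 11 days = Jan 1, 2014.
Both prerequisites met — the condition report is completed (Dec 15, 2013), the work is shipped (Jan 1, 2014); the later is Jan 1, 2014.
The work is installed: Jan 1, 2014 + 12 days = Jan 13, 2014.

13 January 2014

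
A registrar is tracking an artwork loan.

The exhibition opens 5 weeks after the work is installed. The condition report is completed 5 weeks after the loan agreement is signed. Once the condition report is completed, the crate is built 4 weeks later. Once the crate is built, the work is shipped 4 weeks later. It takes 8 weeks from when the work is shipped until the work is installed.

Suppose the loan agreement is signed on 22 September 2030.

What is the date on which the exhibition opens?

The loan agreement is signed: Sep 22, 2030.
The condition report is completed: Sep 22, 2030 + 5 weeks = Oct 27, 2030.
The crate is built: Oct 27, 2030 + 4 weeks = Nov 24, 2030.
The work is shipped: Nov 24, 2030 + 4 weeks = Dec 22, 2030.
The work is installed: Dec 22, 2030 + 8 weeks = Feb 16, 2031.
The exhibition opens: Feb 16, 2031 + 5 weeks = Mar 23, 2031.

23 March 2031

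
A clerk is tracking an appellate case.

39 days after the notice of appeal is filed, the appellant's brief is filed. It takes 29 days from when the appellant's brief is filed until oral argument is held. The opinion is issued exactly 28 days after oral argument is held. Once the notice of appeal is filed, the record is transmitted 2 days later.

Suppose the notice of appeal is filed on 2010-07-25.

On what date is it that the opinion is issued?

The notice of appeal is filed: Jul 25, 2010.
The appellant's brief is filed: Jul 25, 2010 + 39 days = Sep 2, 2010.
Oral argument is held: Sep 2, 2010 + 29 days = Oct 1, 2010.
The opinion is issued: Oct 1, 2010 + 28 days = Oct 29, 2010.

2010-10-29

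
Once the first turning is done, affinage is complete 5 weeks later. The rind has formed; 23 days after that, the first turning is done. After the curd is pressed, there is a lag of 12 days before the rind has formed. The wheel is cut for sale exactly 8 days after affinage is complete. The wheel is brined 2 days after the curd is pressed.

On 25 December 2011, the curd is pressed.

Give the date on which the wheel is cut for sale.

The curd is pressed: Dec 25, 2011.
The rind has formed: Dec 25, 2011 + 12 days = Jan 6, 2012.
The first turning is done: Jan 6, 2012 + 23 days = Jan 29, 2012.
Affinage is complete: Jan 29, 2012 + 5 weeks = Mar 4, 2012.
The wheel is cut for sale: Mar 4, 2012 + 8 days = Mar 12, 2012.

12 March 2012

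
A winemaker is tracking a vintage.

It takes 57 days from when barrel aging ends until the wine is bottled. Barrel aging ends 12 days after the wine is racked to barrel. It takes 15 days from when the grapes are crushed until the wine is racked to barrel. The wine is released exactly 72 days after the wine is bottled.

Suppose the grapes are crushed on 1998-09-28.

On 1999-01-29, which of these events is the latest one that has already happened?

The grapes are crushed: Sep 28, 1998.
The wine is racked to barrel: Sep 28, 1998 + 15 days = Oct 13, 1998.
Barrel aging ends: Oct 13, 1998 + 12 days = Oct 25, 1998.
The wine is bottled: Oct 25, 1998 + 57 days = Dec 21, 1998.
The wine is released: Dec 21, 1998 + 72 days = Mar 3, 1999.
Jan 29, 1999 falls between when the wine is bottled (Dec 21, 1998) and when the wine is released (Mar 3, 1999).

The wine is bottled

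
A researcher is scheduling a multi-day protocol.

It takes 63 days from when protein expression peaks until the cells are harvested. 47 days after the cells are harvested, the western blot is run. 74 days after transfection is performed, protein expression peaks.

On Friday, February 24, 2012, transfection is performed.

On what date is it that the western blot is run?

Transfection is performed: Feb 24, 2012.
Protein expression peaks: Feb 24, 2012 + 74 days = May 8, 2012.
The cells are harvested: May 8, 2012 + 63 days = Jul 10, 2012.
The western blot is run: Jul 10, 2012 + 47 days = Aug 26, 2012.

Sunday, August 26, 2012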